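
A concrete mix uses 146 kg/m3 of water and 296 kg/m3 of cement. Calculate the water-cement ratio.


w/c = water / cement
w/c = 146 / 296 = 0.493

0.493


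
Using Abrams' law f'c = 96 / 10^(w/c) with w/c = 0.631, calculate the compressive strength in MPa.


f'c = 96 / 10^0.631
= 96 / 4.276
= 22.45 MPa

22.45


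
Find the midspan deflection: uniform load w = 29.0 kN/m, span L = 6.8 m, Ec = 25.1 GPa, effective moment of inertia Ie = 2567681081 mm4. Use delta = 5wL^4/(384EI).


Convert: L = 6.8 m = 6800 mm, Ec = 25.1 GPa = 25100 MPa
delta = 5 * 29.0 * 6800^4 / (384 * 25100 * 2567681081)
= 12.53 mm

12.53


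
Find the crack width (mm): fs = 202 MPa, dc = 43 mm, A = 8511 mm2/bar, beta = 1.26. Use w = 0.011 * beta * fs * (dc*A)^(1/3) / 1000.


w = 0.011 * beta * fs * (dc * A)^(1/3) / 1000
= 0.011 * 1.26 * 202 * (43 * 8511)^(1/3) / 1000
= 0.2 mm

0.2


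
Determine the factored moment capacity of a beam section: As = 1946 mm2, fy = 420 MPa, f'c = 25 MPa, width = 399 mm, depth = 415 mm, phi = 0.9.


a = As * fy / (0.85 * f'c * b)
= 1946 * 420 / (0.85 * 25 * 399)
= 96.3963 mm
Mn = As * fy * (d - a/2) / 10^6
= 299.7945 kN-m
phi*Mn = 0.9 * 299.7945 = 269.82 kN-m

269.82


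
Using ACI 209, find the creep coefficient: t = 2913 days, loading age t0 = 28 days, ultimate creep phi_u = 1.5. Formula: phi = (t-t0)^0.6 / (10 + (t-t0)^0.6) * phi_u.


dt = 2913 - 28 = 2885
phi = 2885^0.6 / (10 + 2885^0.6) * 1.5
= 1.384

1.384


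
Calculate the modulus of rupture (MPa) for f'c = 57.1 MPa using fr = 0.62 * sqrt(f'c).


fr = 0.62 * sqrt(57.1)
= 4.685 MPa

4.685


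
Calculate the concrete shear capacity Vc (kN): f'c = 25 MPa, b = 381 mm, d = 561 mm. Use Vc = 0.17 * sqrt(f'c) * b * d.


Vc = 0.17 * sqrt(25) * 381 * 561 / 1000
= 181.68 kN

181.68


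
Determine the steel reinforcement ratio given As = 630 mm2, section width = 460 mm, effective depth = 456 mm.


rho = As / (b * d)
= 630 / (460 * 456)
= 0.003

0.003


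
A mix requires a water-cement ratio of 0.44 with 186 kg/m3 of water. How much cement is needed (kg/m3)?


Cement = water / (w/c)
= 186 / 0.44
= 422.7 kg/m3

422.7


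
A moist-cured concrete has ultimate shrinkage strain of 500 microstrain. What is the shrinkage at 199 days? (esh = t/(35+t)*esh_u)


esh(199) = 199 / (35 + 199) * 500
= 199 / 234 * 500
= 425.2 microstrain

425.2


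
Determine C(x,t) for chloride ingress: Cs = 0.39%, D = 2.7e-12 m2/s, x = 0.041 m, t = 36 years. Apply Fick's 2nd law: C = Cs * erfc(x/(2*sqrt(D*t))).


t_seconds = 36 * 365.25 * 24 * 3600 = 1136073600.0 s
arg = 0.041 / (2 * sqrt(2.7e-12 * 1136073600.0))
= 0.3701
erfc(0.3701) = 0.6007
C = 0.39 * 0.6007 = 0.2343%

0.2343


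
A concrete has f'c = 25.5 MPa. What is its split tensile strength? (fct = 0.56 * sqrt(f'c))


fct = 0.56 * sqrt(25.5)
= 0.56 * 5.05
= 2.828 MPa

2.828


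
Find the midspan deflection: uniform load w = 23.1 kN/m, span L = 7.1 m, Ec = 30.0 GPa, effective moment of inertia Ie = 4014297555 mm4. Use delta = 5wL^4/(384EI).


Convert: L = 7.1 m = 7100 mm, Ec = 30.0 GPa = 30000 MPa
delta = 5 * 23.1 * 7100^4 / (384 * 30000 * 4014297555)
= 6.35 mm

6.35


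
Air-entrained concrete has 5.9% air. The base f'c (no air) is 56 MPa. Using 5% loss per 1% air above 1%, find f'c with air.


Strength loss = (5.9 - 1) * 5 = 24.5%
f'c = 56 * (1 - 24.5/100)
= 42.28 MPa

42.28


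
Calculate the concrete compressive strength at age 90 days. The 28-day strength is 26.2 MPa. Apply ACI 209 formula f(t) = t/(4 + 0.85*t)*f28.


f(90) = 90 / (4 + 0.85 * 90) * 26.2
= 90 / 80.5 * 26.2
= 29.29 MPa

29.29


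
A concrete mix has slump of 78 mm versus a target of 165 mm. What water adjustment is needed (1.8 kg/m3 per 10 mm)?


Difference = 165 - 78 = 87 mm
Water adjustment = 87 * 1.8 / 10 = 15.7 kg/m3

15.7


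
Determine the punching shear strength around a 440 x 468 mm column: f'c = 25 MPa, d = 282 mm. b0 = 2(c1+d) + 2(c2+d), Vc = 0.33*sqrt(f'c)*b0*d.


b0 = 2*(440 + 282) + 2*(468 + 282) = 2944 mm
Vc = 0.33 * sqrt(25) * 2944 * 282 / 1000
= 1369.84 kN

1369.84


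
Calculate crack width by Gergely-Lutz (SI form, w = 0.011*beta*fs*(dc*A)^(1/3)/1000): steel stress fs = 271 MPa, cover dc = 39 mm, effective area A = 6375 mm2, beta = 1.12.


w = 0.011 * beta * fs * (dc * A)^(1/3) / 1000
= 0.011 * 1.12 * 271 * (39 * 6375)^(1/3) / 1000
= 0.21 mm

0.21


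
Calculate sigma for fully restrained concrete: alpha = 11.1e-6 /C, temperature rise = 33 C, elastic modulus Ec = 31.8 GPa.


sigma = alpha * dT * Ec
= 11.1e-6 * 33 * 31.8 * 1000
= 11.648 MPa

11.648


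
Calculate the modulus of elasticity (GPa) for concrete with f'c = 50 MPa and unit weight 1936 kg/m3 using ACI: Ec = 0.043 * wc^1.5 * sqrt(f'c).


Ec = 0.043 * 1936^1.5 * sqrt(50) / 1000
= 25.9 GPa

25.9


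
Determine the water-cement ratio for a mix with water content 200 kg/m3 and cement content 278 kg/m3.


w/c = water / cement
w/c = 200 / 278 = 0.719

0.719


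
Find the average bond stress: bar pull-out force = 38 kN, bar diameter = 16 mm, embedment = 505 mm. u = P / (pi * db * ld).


u = P / (pi * db * ld)
= 38 * 1000 / (pi * 16 * 505)
= 1.497 MPa

1.497


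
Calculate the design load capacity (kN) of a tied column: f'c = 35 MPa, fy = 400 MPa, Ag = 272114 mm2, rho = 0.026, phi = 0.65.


Ast = rho * Ag = 0.026 * 272114 = 7074.964 mm2
phi*Pn = 0.65 * 0.80 * (0.85 * 35 * (272114 - 7074.964) + 400 * 7074.964) / 1000
= 5571.75 kN

5571.75


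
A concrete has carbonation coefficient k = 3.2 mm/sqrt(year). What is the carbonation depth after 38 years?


depth = k * sqrt(t)
= 3.2 * sqrt(38)
= 19.73 mm

19.73


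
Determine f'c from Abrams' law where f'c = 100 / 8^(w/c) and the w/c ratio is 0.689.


f'c = 100 / 8^0.689
= 100 / 4.19
= 23.87 MPa

23.87


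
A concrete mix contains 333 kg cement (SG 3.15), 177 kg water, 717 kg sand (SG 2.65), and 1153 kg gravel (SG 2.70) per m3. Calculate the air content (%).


Vol cement = 333 / (3.15 * 1000) = 0.105714 m3
Vol water = 177 / 1000 = 0.177 m3
Vol sand = 717 / (2.65 * 1000) = 0.270566 m3
Vol gravel = 1153 / (2.70 * 1000) = 0.427037 m3
Total solid + water volume = 0.980317 m3
Air = (1 - 0.980317) * 100 = 1.97%

1.97


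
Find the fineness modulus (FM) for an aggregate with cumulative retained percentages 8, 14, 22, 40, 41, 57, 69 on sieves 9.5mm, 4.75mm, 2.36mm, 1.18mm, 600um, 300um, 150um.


FM = sum(cumulative % retained) / 100
= 251 / 100
= 2.51

2.51


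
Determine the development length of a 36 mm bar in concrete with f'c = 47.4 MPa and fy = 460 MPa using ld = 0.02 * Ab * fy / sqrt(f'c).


Ab = pi * 36^2 / 4 = 1017.876 mm2
ld = 0.02 * 1017.876 * 460 / sqrt(47.4)
= 1360.2 mm

1360.2


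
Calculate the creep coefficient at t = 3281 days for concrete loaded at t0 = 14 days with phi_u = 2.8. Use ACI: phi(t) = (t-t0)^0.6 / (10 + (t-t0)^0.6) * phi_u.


dt = 3281 - 14 = 3267
phi = 3267^0.6 / (10 + 3267^0.6) * 2.8
= 2.598

2.598


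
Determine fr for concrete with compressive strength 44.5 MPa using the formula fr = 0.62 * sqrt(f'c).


fr = 0.62 * sqrt(44.5)
= 4.136 MPa

4.136


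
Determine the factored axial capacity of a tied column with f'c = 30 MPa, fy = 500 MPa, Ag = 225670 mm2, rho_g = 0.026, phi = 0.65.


Ast = rho * Ag = 0.026 * 225670 = 5867.42 mm2
phi*Pn = 0.65 * 0.80 * (0.85 * 30 * (225670 - 5867.42) + 500 * 5867.42) / 1000
= 4440.11 kN

4440.11


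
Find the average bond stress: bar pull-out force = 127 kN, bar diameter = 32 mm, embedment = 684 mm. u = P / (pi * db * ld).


u = P / (pi * db * ld)
= 127 * 1000 / (pi * 32 * 684)
= 1.847 MPa

1.847


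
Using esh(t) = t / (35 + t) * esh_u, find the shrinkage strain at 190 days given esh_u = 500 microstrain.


esh(190) = 190 / (35 + 190) * 500
= 190 / 225 * 500
= 422.2 microstrain

422.2


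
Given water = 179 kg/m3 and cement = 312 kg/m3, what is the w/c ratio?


w/c = water / cement
w/c = 179 / 312 = 0.574

0.574


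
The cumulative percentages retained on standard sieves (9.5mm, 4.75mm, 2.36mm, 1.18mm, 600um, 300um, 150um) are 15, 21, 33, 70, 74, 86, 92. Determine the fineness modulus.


FM = sum(cumulative % retained) / 100
= 391 / 100
= 3.91

3.91


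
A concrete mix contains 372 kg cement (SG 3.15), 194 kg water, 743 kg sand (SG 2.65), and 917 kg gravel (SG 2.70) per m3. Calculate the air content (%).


Vol cement = 372 / (3.15 * 1000) = 0.118095 m3
Vol water = 194 / 1000 = 0.194 m3
Vol sand = 743 / (2.65 * 1000) = 0.280377 m3
Vol gravel = 917 / (2.70 * 1000) = 0.33963 m3
Total solid + water volume = 0.932102 m3
Air = (1 - 0.932102) * 100 = 6.79%

6.79


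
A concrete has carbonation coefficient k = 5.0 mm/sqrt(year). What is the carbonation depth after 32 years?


depth = k * sqrt(t)
= 5.0 * sqrt(32)
= 28.28 mm

28.28


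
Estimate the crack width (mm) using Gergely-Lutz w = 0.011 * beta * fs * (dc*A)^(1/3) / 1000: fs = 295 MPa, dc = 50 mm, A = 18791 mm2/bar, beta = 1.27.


w = 0.011 * beta * fs * (dc * A)^(1/3) / 1000
= 0.011 * 1.27 * 295 * (50 * 18791)^(1/3) / 1000
= 0.404 mm

0.404


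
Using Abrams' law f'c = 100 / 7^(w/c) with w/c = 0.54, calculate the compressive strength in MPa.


f'c = 100 / 7^0.54
= 100 / 2.86
= 34.97 MPa

34.97


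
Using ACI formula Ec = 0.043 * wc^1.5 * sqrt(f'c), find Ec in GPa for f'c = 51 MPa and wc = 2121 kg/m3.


Ec = 0.043 * 2121^1.5 * sqrt(51) / 1000
= 30.0 GPa

30.0


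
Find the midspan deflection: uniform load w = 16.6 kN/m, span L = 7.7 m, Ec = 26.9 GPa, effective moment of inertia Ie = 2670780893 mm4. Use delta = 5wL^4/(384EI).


Convert: L = 7.7 m = 7700 mm, Ec = 26.9 GPa = 26900 MPa
delta = 5 * 16.6 * 7700^4 / (384 * 26900 * 2670780893)
= 10.58 mm

10.58


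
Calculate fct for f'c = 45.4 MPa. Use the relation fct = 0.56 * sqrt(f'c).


fct = 0.56 * sqrt(45.4)
= 0.56 * 6.738
= 3.773 MPa

3.773


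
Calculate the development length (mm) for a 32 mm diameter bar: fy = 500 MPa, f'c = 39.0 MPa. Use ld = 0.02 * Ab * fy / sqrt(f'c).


Ab = pi * 32^2 / 4 = 804.248 mm2
ld = 0.02 * 804.248 * 500 / sqrt(39.0)
= 1287.8 mm

1287.8


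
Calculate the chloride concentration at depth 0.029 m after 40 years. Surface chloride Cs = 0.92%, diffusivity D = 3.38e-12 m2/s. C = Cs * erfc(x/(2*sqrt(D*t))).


t_seconds = 40 * 365.25 * 24 * 3600 = 1262304000.0 s
arg = 0.029 / (2 * sqrt(3.38e-12 * 1262304000.0))
= 0.222
erfc(0.222) = 0.7536
C = 0.92 * 0.7536 = 0.6933%

0.6933


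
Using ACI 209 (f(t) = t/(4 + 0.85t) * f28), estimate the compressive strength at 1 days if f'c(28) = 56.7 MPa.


f(1) = 1 / (4 + 0.85 * 1) * 56.7
= 1 / 4.85 * 56.7
= 11.69 MPa

11.69


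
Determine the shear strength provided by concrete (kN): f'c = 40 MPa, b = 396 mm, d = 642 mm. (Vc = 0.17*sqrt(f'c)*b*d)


Vc = 0.17 * sqrt(40) * 396 * 642 / 1000
= 273.34 kN

273.34


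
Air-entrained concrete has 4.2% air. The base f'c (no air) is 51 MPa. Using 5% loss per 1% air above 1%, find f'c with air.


Strength loss = (4.2 - 1) * 5 = 16.0%
f'c = 51 * (1 - 16.0/100)
= 42.84 MPa

42.84


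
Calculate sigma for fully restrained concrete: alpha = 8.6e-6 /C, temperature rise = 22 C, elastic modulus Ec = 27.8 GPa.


sigma = alpha * dT * Ec
= 8.6e-6 * 22 * 27.8 * 1000
= 5.26 MPa

5.26


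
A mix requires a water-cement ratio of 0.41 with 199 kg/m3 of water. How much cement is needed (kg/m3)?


Cement = water / (w/c)
= 199 / 0.41
= 485.4 kg/m3

485.4


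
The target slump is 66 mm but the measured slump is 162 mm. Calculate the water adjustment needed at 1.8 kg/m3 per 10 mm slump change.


Difference = 66 - 162 = -96 mm
Water adjustment = -96 * 1.8 / 10 = -17.3 kg/m3

-17.3


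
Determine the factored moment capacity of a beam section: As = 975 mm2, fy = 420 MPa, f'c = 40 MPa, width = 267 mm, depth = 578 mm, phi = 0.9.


a = As * fy / (0.85 * f'c * b)
= 975 * 420 / (0.85 * 40 * 267)
= 45.1091 mm
Mn = As * fy * (d - a/2) / 10^6
= 227.4549 kN-m
phi*Mn = 0.9 * 227.4549 = 204.71 kN-m

204.71


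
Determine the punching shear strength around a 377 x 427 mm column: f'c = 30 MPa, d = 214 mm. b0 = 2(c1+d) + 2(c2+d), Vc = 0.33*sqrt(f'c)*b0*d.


b0 = 2*(377 + 214) + 2*(427 + 214) = 2464 mm
Vc = 0.33 * sqrt(30) * 2464 * 214 / 1000
= 953.08 kN

953.08


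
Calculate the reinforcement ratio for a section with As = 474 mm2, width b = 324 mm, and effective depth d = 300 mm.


rho = As / (b * d)
= 474 / (324 * 300)
= 0.0049

0.0049


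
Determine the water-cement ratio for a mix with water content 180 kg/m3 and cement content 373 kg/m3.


w/c = water / cement
w/c = 180 / 373 = 0.483

0.483


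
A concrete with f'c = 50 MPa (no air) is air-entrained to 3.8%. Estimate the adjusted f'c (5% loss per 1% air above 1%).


Strength loss = (3.8 - 1) * 5 = 14.0%
f'c = 50 * (1 - 14.0/100)
= 43.0 MPa

43.0


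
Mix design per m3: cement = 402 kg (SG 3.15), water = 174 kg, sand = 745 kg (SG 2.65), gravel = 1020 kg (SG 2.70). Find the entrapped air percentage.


Vol cement = 402 / (3.15 * 1000) = 0.127619 m3
Vol water = 174 / 1000 = 0.174 m3
Vol sand = 745 / (2.65 * 1000) = 0.281132 m3
Vol gravel = 1020 / (2.70 * 1000) = 0.377778 m3
Total solid + water volume = 0.960529 m3
Air = (1 - 0.960529) * 100 = 3.95%

3.95


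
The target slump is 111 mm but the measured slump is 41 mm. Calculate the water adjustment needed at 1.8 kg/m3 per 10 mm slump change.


Difference = 111 - 41 = 70 mm
Water adjustment = 70 * 1.8 / 10 = 12.6 kg/m3

12.6


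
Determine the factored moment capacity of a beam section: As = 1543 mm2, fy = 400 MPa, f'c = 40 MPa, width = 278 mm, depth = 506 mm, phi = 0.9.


a = As * fy / (0.85 * f'c * b)
= 1543 * 400 / (0.85 * 40 * 278)
= 65.2983 mm
Mn = As * fy * (d - a/2) / 10^6
= 292.1521 kN-m
phi*Mn = 0.9 * 292.1521 = 262.94 kN-m

262.94


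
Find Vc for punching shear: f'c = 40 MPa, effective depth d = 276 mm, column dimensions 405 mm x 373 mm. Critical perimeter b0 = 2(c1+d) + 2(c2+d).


b0 = 2*(405 + 276) + 2*(373 + 276) = 2660 mm
Vc = 0.33 * sqrt(40) * 2660 * 276 / 1000
= 1532.27 kN

1532.27


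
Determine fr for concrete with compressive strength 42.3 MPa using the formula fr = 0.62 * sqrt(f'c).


fr = 0.62 * sqrt(42.3)
= 4.032 MPa

4.032


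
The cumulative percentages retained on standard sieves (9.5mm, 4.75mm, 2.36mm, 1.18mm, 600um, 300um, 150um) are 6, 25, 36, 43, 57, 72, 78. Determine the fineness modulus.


FM = sum(cumulative % retained) / 100
= 317 / 100
= 3.17

3.17


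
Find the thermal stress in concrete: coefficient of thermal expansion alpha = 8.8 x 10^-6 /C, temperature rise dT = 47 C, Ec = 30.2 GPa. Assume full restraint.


sigma = alpha * dT * Ec
= 8.8e-6 * 47 * 30.2 * 1000
= 12.491 MPa

12.491


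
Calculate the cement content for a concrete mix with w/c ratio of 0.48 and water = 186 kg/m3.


Cement = water / (w/c)
= 186 / 0.48
= 387.5 kg/m3

387.5


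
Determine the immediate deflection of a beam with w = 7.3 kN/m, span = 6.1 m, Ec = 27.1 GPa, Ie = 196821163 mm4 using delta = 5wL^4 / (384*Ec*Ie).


Convert: L = 6.1 m = 6100 mm, Ec = 27.1 GPa = 27100 MPa
delta = 5 * 7.3 * 6100^4 / (384 * 27100 * 196821163)
= 24.67 mm

24.67


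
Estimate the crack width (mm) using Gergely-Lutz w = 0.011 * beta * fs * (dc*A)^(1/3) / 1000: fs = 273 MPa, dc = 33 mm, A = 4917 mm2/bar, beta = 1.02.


w = 0.011 * beta * fs * (dc * A)^(1/3) / 1000
= 0.011 * 1.02 * 273 * (33 * 4917)^(1/3) / 1000
= 0.167 mm

0.167


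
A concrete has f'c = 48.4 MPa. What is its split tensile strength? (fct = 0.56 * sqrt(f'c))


fct = 0.56 * sqrt(48.4)
= 0.56 * 6.957
= 3.896 MPa

3.896


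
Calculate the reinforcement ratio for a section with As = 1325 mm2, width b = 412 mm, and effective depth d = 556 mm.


rho = As / (b * d)
= 1325 / (412 * 556)
= 0.0058

0.0058


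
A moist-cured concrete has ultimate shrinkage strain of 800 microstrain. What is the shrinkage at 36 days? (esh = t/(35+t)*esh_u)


esh(36) = 36 / (35 + 36) * 800
= 36 / 71 * 800
= 405.6 microstrain

405.6


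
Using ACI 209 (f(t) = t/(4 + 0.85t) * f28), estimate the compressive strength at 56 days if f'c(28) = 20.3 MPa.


f(56) = 56 / (4 + 0.85 * 56) * 20.3
= 56 / 51.6 * 20.3
= 22.03 MPa

22.03


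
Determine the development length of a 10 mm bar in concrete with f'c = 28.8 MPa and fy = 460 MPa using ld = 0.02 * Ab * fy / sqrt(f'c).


Ab = pi * 10^2 / 4 = 78.54 mm2
ld = 0.02 * 78.54 * 460 / sqrt(28.8)
= 134.6 mm

134.6


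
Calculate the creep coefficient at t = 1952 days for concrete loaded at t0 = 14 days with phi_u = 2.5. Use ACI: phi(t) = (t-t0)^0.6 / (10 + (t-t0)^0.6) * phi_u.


dt = 1952 - 14 = 1938
phi = 1938^0.6 / (10 + 1938^0.6) * 2.5
= 2.259

2.259


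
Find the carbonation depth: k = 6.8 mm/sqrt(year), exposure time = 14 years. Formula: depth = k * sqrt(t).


depth = k * sqrt(t)
= 6.8 * sqrt(14)
= 25.44 mm

25.44


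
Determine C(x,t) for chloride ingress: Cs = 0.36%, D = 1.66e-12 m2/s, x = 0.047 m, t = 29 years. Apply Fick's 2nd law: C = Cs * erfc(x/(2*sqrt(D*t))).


t_seconds = 29 * 365.25 * 24 * 3600 = 915170400.0 s
arg = 0.047 / (2 * sqrt(1.66e-12 * 915170400.0))
= 0.6029
erfc(0.6029) = 0.3938
C = 0.36 * 0.3938 = 0.1418%

0.1418


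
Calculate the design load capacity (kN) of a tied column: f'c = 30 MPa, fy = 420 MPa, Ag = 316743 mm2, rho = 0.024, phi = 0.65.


Ast = rho * Ag = 0.024 * 316743 = 7601.832 mm2
phi*Pn = 0.65 * 0.80 * (0.85 * 30 * (316743 - 7601.832) + 420 * 7601.832) / 1000
= 5759.45 kN

5759.45


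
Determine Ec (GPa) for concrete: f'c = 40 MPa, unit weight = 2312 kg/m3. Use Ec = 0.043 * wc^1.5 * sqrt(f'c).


Ec = 0.043 * 2312^1.5 * sqrt(40) / 1000
= 30.23 GPa

30.23


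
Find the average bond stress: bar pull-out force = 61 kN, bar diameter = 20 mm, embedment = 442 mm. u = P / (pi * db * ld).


u = P / (pi * db * ld)
= 61 * 1000 / (pi * 20 * 442)
= 2.196 MPa

2.196


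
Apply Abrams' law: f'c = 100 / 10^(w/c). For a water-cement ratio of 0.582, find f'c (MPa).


f'c = 100 / 10^0.582
= 100 / 3.819
= 26.18 MPa

26.18


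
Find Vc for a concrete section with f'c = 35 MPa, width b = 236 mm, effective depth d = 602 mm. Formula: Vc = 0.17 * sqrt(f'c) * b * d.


Vc = 0.17 * sqrt(35) * 236 * 602 / 1000
= 142.89 kN

142.89


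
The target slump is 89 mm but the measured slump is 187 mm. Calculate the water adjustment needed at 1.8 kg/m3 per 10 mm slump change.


Difference = 89 - 187 = -98 mm
Water adjustment = -98 * 1.8 / 10 = -17.6 kg/m3

-17.6


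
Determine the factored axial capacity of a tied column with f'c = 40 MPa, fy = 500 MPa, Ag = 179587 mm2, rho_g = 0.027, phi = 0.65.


Ast = rho * Ag = 0.027 * 179587 = 4848.849 mm2
phi*Pn = 0.65 * 0.80 * (0.85 * 40 * (179587 - 4848.849) + 500 * 4848.849) / 1000
= 4350.07 kN

4350.07


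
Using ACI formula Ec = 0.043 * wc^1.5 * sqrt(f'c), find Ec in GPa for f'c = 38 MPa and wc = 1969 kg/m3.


Ec = 0.043 * 1969^1.5 * sqrt(38) / 1000
= 23.16 GPa

23.16


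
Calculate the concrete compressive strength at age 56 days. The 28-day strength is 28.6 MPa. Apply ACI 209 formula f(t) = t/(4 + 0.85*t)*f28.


f(56) = 56 / (4 + 0.85 * 56) * 28.6
= 56 / 51.6 * 28.6
= 31.04 MPa

31.04


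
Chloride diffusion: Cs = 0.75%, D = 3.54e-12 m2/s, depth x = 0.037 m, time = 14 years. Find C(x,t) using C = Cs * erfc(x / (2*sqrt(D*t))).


t_seconds = 14 * 365.25 * 24 * 3600 = 441806400.0 s
arg = 0.037 / (2 * sqrt(3.54e-12 * 441806400.0))
= 0.4678
erfc(0.4678) = 0.5083
C = 0.75 * 0.5083 = 0.3812%

0.3812


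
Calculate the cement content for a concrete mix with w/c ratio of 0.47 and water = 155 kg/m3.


Cement = water / (w/c)
= 155 / 0.47
= 329.8 kg/m3

329.8


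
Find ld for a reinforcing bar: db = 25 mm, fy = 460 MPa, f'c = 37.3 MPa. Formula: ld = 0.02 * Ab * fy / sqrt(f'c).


Ab = pi * 25^2 / 4 = 490.874 mm2
ld = 0.02 * 490.874 * 460 / sqrt(37.3)
= 739.4 mm

739.4


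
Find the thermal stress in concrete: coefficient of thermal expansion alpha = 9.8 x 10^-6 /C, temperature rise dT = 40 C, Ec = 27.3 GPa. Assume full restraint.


sigma = alpha * dT * Ec
= 9.8e-6 * 40 * 27.3 * 1000
= 10.702 MPa

10.702


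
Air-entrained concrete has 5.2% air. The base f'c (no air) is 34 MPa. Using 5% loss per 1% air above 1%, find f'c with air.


Strength loss = (5.2 - 1) * 5 = 21.0%
f'c = 34 * (1 - 21.0/100)
= 26.86 MPa

26.86


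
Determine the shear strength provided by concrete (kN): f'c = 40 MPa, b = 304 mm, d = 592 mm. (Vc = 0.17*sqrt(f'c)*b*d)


Vc = 0.17 * sqrt(40) * 304 * 592 / 1000
= 193.5 kN

193.5


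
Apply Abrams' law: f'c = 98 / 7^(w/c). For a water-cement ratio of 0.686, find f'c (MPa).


f'c = 98 / 7^0.686
= 98 / 3.8
= 25.79 MPa

25.79


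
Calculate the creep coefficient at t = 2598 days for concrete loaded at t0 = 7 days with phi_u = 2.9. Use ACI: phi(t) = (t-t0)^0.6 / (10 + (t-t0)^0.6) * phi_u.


dt = 2598 - 7 = 2591
phi = 2591^0.6 / (10 + 2591^0.6) * 2.9
= 2.662

2.662


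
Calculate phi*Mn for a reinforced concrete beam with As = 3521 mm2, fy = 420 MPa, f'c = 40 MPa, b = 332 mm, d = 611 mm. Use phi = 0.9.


a = As * fy / (0.85 * f'c * b)
= 3521 * 420 / (0.85 * 40 * 332)
= 131.0082 mm
Mn = As * fy * (d - a/2) / 10^6
= 806.6903 kN-m
phi*Mn = 0.9 * 806.6903 = 726.02 kN-m

726.02


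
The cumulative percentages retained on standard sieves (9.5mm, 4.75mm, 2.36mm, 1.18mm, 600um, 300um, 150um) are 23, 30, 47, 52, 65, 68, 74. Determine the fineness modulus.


FM = sum(cumulative % retained) / 100
= 359 / 100
= 3.59

3.59


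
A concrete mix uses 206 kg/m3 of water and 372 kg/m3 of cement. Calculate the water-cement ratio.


w/c = water / cement
w/c = 206 / 372 = 0.554

0.554


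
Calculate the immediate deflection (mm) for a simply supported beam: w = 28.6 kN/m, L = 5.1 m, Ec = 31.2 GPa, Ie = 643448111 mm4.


Convert: L = 5.1 m = 5100 mm, Ec = 31.2 GPa = 31200 MPa
delta = 5 * 28.6 * 5100^4 / (384 * 31200 * 643448111)
= 12.55 mm

12.55


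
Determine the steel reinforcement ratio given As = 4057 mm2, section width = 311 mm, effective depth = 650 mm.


rho = As / (b * d)
= 4057 / (311 * 650)
= 0.0201

0.0201


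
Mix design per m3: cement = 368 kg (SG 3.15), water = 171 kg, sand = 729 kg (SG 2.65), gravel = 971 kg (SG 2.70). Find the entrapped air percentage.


Vol cement = 368 / (3.15 * 1000) = 0.116825 m3
Vol water = 171 / 1000 = 0.171 m3
Vol sand = 729 / (2.65 * 1000) = 0.275094 m3
Vol gravel = 971 / (2.70 * 1000) = 0.35963 m3
Total solid + water volume = 0.922549 m3
Air = (1 - 0.922549) * 100 = 7.75%

7.75


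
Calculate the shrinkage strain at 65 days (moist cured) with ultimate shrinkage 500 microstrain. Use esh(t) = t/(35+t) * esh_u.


esh(65) = 65 / (35 + 65) * 500
= 65 / 100 * 500
= 325.0 microstrain

325.0


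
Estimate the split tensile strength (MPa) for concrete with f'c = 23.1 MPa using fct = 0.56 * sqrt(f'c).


fct = 0.56 * sqrt(23.1)
= 0.56 * 4.806
= 2.691 MPa

2.691


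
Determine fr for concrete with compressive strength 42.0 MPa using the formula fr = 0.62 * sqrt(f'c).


fr = 0.62 * sqrt(42.0)
= 4.018 MPa

4.018


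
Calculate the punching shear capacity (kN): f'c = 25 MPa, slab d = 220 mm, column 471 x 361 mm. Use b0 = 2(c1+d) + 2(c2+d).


b0 = 2*(471 + 220) + 2*(361 + 220) = 2544 mm
Vc = 0.33 * sqrt(25) * 2544 * 220 / 1000
= 923.47 kN

923.47


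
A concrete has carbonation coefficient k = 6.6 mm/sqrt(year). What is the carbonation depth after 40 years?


depth = k * sqrt(t)
= 6.6 * sqrt(40)
= 41.74 mm

41.74


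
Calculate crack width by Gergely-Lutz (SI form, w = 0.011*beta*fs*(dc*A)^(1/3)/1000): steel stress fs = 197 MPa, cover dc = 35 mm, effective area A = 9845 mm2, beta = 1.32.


w = 0.011 * beta * fs * (dc * A)^(1/3) / 1000
= 0.011 * 1.32 * 197 * (35 * 9845)^(1/3) / 1000
= 0.201 mm

0.201


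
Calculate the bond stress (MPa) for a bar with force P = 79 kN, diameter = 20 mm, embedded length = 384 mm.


u = P / (pi * db * ld)
= 79 * 1000 / (pi * 20 * 384)
= 3.274 MPa

3.274


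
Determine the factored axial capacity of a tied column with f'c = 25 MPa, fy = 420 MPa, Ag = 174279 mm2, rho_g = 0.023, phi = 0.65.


Ast = rho * Ag = 0.023 * 174279 = 4008.417 mm2
phi*Pn = 0.65 * 0.80 * (0.85 * 25 * (174279 - 4008.417) + 420 * 4008.417) / 1000
= 2756.93 kN

2756.93


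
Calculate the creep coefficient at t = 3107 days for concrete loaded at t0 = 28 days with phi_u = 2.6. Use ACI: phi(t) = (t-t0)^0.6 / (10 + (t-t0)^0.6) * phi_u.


dt = 3107 - 28 = 3079
phi = 3079^0.6 / (10 + 3079^0.6) * 2.6
= 2.406

2.406


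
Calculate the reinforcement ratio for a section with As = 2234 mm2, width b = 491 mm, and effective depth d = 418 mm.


rho = As / (b * d)
= 2234 / (491 * 418)
= 0.0109

0.0109


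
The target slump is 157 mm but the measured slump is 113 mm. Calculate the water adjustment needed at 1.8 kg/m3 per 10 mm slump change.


Difference = 157 - 113 = 44 mm
Water adjustment = 44 * 1.8 / 10 = 7.9 kg/m3

7.9


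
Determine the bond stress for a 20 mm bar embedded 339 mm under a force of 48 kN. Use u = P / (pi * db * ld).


u = P / (pi * db * ld)
= 48 * 1000 / (pi * 20 * 339)
= 2.254 MPa

2.254


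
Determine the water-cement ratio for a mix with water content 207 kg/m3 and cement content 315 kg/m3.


w/c = water / cement
w/c = 207 / 315 = 0.657

0.657


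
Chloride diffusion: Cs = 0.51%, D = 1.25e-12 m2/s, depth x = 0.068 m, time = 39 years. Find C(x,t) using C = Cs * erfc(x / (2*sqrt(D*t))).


t_seconds = 39 * 365.25 * 24 * 3600 = 1230746400.0 s
arg = 0.068 / (2 * sqrt(1.25e-12 * 1230746400.0))
= 0.8668
erfc(0.8668) = 0.2202
C = 0.51 * 0.2202 = 0.1123%

0.1123


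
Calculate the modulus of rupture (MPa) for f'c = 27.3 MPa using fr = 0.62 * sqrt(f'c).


fr = 0.62 * sqrt(27.3)
= 3.239 MPa

3.239


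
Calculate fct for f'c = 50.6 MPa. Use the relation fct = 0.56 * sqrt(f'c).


fct = 0.56 * sqrt(50.6)
= 0.56 * 7.113
= 3.983 MPa

3.983


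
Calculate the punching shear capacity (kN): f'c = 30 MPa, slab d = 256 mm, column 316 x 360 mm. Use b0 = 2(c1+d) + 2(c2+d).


b0 = 2*(316 + 256) + 2*(360 + 256) = 2376 mm
Vc = 0.33 * sqrt(30) * 2376 * 256 / 1000
= 1099.41 kN

1099.41


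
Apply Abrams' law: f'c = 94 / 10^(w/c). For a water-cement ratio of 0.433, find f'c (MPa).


f'c = 94 / 10^0.433
= 94 / 2.71
= 34.68 MPa

34.68


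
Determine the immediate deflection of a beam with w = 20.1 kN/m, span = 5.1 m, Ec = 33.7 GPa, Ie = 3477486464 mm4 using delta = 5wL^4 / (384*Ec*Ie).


Convert: L = 5.1 m = 5100 mm, Ec = 33.7 GPa = 33700 MPa
delta = 5 * 20.1 * 5100^4 / (384 * 33700 * 3477486464)
= 1.51 mm

1.51


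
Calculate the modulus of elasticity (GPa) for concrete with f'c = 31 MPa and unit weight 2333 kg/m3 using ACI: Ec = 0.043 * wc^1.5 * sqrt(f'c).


Ec = 0.043 * 2333^1.5 * sqrt(31) / 1000
= 26.98 GPa

26.98


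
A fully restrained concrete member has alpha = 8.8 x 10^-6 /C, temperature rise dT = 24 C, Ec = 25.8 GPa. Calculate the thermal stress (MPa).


sigma = alpha * dT * Ec
= 8.8e-6 * 24 * 25.8 * 1000
= 5.449 MPa

5.449


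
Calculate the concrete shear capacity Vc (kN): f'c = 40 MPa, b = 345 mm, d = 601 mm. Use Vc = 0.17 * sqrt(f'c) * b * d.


Vc = 0.17 * sqrt(40) * 345 * 601 / 1000
= 222.93 kN

222.93


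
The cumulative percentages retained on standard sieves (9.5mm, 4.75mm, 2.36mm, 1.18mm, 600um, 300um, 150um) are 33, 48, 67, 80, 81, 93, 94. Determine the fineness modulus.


FM = sum(cumulative % retained) / 100
= 496 / 100
= 4.96

4.96


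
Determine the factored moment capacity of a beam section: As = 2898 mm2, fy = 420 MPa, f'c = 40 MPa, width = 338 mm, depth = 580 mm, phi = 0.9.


a = As * fy / (0.85 * f'c * b)
= 2898 * 420 / (0.85 * 40 * 338)
= 105.9137 mm
Mn = As * fy * (d - a/2) / 10^6
= 641.4959 kN-m
phi*Mn = 0.9 * 641.4959 = 577.35 kN-m

577.35


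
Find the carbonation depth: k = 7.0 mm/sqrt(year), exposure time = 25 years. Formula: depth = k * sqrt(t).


depth = k * sqrt(t)
= 7.0 * sqrt(25)
= 35.0 mm

35.0


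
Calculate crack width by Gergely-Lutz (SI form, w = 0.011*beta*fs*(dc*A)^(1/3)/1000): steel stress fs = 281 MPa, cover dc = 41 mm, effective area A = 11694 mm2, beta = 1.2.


w = 0.011 * beta * fs * (dc * A)^(1/3) / 1000
= 0.011 * 1.2 * 281 * (41 * 11694)^(1/3) / 1000
= 0.29 mm

0.29


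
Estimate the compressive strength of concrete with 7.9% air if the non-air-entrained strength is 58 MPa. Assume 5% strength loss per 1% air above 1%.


Strength loss = (7.9 - 1) * 5 = 34.5%
f'c = 58 * (1 - 34.5/100)
= 37.99 MPa

37.99


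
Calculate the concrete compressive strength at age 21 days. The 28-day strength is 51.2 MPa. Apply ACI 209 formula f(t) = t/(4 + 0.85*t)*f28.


f(21) = 21 / (4 + 0.85 * 21) * 51.2
= 21 / 21.85 * 51.2
= 49.21 MPa

49.21


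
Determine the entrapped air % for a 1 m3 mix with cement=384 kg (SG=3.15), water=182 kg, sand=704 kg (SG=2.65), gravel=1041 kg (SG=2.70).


Vol cement = 384 / (3.15 * 1000) = 0.121905 m3
Vol water = 182 / 1000 = 0.182 m3
Vol sand = 704 / (2.65 * 1000) = 0.26566 m3
Vol gravel = 1041 / (2.70 * 1000) = 0.385556 m3
Total solid + water volume = 0.955121 m3
Air = (1 - 0.955121) * 100 = 4.49%

4.49


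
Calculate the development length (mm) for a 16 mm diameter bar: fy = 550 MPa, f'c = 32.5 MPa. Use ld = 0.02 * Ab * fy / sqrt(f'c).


Ab = pi * 16^2 / 4 = 201.062 mm2
ld = 0.02 * 201.062 * 550 / sqrt(32.5)
= 388.0 mm

388.0


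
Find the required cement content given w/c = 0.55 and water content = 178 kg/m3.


Cement = water / (w/c)
= 178 / 0.55
= 323.6 kg/m3

323.6


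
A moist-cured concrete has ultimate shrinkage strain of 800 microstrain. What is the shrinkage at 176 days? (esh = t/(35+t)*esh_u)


esh(176) = 176 / (35 + 176) * 800
= 176 / 211 * 800
= 667.3 microstrain

667.3


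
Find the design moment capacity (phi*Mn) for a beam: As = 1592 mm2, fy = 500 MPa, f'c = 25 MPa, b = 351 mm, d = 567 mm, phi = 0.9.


a = As * fy / (0.85 * f'c * b)
= 1592 * 500 / (0.85 * 25 * 351)
= 106.7203 mm
Mn = As * fy * (d - a/2) / 10^6
= 408.8573 kN-m
phi*Mn = 0.9 * 408.8573 = 367.97 kN-m

367.97


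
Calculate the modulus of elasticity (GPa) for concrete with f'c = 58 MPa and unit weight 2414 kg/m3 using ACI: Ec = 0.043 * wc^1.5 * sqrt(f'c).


Ec = 0.043 * 2414^1.5 * sqrt(58) / 1000
= 38.84 GPa

38.84


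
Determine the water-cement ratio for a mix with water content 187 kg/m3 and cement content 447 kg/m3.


w/c = water / cement
w/c = 187 / 447 = 0.418

0.418


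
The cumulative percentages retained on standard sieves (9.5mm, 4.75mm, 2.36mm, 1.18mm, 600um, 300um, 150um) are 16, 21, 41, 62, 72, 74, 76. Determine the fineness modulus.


FM = sum(cumulative % retained) / 100
= 362 / 100
= 3.62

3.62


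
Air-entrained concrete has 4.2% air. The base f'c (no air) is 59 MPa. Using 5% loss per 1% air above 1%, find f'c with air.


Strength loss = (4.2 - 1) * 5 = 16.0%
f'c = 59 * (1 - 16.0/100)
= 49.56 MPa

49.56


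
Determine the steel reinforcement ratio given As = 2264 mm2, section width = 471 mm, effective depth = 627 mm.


rho = As / (b * d)
= 2264 / (471 * 627)
= 0.0077

0.0077


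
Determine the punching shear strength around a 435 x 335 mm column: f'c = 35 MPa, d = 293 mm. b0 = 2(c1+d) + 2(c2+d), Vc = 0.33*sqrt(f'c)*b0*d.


b0 = 2*(435 + 293) + 2*(335 + 293) = 2712 mm
Vc = 0.33 * sqrt(35) * 2712 * 293 / 1000
= 1551.33 kN

1551.33


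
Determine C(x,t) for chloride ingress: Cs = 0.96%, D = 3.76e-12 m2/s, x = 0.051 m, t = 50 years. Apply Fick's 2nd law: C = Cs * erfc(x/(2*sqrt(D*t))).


t_seconds = 50 * 365.25 * 24 * 3600 = 1577880000.0 s
arg = 0.051 / (2 * sqrt(3.76e-12 * 1577880000.0))
= 0.3311
erfc(0.3311) = 0.6396
C = 0.96 * 0.6396 = 0.6141%

0.6141


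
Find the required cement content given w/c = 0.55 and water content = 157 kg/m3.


Cement = water / (w/c)
= 157 / 0.55
= 285.5 kg/m3

285.5


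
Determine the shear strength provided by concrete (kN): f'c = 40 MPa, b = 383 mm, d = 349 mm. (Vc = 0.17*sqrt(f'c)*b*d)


Vc = 0.17 * sqrt(40) * 383 * 349 / 1000
= 143.72 kN

143.72


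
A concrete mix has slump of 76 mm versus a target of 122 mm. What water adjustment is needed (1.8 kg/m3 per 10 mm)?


Difference = 122 - 76 = 46 mm
Water adjustment = 46 * 1.8 / 10 = 8.3 kg/m3

8.3


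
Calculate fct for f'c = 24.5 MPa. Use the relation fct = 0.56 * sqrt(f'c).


fct = 0.56 * sqrt(24.5)
= 0.56 * 4.95
= 2.772 MPa

2.772


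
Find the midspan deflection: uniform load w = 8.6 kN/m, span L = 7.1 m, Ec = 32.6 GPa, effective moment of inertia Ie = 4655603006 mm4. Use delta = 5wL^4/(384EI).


Convert: L = 7.1 m = 7100 mm, Ec = 32.6 GPa = 32600 MPa
delta = 5 * 8.6 * 7100^4 / (384 * 32600 * 4655603006)
= 1.87 mm

1.87


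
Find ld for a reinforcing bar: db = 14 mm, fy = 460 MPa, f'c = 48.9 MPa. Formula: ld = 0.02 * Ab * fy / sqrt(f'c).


Ab = pi * 14^2 / 4 = 153.938 mm2
ld = 0.02 * 153.938 * 460 / sqrt(48.9)
= 202.5 mm

202.5


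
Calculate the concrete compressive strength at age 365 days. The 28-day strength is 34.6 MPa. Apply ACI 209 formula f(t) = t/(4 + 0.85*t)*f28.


f(365) = 365 / (4 + 0.85 * 365) * 34.6
= 365 / 314.25 * 34.6
= 40.19 MPa

40.19


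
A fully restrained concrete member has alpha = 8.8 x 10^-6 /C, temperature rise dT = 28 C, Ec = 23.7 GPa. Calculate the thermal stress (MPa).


sigma = alpha * dT * Ec
= 8.8e-6 * 28 * 23.7 * 1000
= 5.84 MPa

5.84


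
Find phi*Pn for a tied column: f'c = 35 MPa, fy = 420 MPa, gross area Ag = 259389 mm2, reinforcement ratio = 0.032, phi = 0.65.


Ast = rho * Ag = 0.032 * 259389 = 8300.448 mm2
phi*Pn = 0.65 * 0.80 * (0.85 * 35 * (259389 - 8300.448) + 420 * 8300.448) / 1000
= 5697.16 kN

5697.16


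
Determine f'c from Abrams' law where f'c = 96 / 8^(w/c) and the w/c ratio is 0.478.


f'c = 96 / 8^0.478
= 96 / 2.702
= 35.53 MPa

35.53


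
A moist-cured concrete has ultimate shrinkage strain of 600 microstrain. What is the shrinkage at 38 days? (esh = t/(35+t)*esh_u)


esh(38) = 38 / (35 + 38) * 600
= 38 / 73 * 600
= 312.3 microstrain

312.3


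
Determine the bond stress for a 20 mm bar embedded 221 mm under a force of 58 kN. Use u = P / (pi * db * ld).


u = P / (pi * db * ld)
= 58 * 1000 / (pi * 20 * 221)
= 4.177 MPa

4.177


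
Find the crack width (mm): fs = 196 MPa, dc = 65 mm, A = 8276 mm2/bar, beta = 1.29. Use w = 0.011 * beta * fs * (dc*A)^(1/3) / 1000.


w = 0.011 * beta * fs * (dc * A)^(1/3) / 1000
= 0.011 * 1.29 * 196 * (65 * 8276)^(1/3) / 1000
= 0.226 mm

0.226


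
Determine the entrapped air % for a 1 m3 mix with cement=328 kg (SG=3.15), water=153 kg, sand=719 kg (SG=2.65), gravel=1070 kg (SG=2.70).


Vol cement = 328 / (3.15 * 1000) = 0.104127 m3
Vol water = 153 / 1000 = 0.153 m3
Vol sand = 719 / (2.65 * 1000) = 0.271321 m3
Vol gravel = 1070 / (2.70 * 1000) = 0.396296 m3
Total solid + water volume = 0.924744 m3
Air = (1 - 0.924744) * 100 = 7.53%

7.53


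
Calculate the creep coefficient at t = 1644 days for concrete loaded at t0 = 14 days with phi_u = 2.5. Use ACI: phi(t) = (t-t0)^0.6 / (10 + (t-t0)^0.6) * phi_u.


dt = 1644 - 14 = 1630
phi = 1630^0.6 / (10 + 1630^0.6) * 2.5
= 2.236

2.236


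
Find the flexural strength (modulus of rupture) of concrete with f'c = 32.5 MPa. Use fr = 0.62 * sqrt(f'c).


fr = 0.62 * sqrt(32.5)
= 3.535 MPa

3.535


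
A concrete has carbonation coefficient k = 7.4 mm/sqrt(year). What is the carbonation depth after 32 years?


depth = k * sqrt(t)
= 7.4 * sqrt(32)
= 41.86 mm

41.86


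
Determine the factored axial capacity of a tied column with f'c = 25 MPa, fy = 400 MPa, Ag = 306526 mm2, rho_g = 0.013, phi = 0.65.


Ast = rho * Ag = 0.013 * 306526 = 3984.838 mm2
phi*Pn = 0.65 * 0.80 * (0.85 * 25 * (306526 - 3984.838) + 400 * 3984.838) / 1000
= 4171.93 kN

4171.93


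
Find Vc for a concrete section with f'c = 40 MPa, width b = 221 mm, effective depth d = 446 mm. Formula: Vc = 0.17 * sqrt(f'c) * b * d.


Vc = 0.17 * sqrt(40) * 221 * 446 / 1000
= 105.98 kN

105.98


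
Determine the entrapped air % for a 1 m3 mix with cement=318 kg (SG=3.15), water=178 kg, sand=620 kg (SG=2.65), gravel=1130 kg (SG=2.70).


Vol cement = 318 / (3.15 * 1000) = 0.100952 m3
Vol water = 178 / 1000 = 0.178 m3
Vol sand = 620 / (2.65 * 1000) = 0.233962 m3
Vol gravel = 1130 / (2.70 * 1000) = 0.418519 m3
Total solid + water volume = 0.931433 m3
Air = (1 - 0.931433) * 100 = 6.86%

6.86


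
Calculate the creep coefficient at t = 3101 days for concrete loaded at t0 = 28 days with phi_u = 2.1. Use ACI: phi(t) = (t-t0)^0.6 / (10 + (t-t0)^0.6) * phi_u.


dt = 3101 - 28 = 3073
phi = 3073^0.6 / (10 + 3073^0.6) * 2.1
= 1.943

1.943


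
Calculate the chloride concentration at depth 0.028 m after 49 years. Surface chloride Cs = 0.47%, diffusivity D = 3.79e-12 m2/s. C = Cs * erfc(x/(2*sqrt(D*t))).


t_seconds = 49 * 365.25 * 24 * 3600 = 1546322400.0 s
arg = 0.028 / (2 * sqrt(3.79e-12 * 1546322400.0))
= 0.1829
erfc(0.1829) = 0.7959
C = 0.47 * 0.7959 = 0.3741%

0.3741


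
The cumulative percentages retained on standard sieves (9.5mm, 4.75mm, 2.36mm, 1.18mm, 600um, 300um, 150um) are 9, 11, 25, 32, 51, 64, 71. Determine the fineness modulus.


FM = sum(cumulative % retained) / 100
= 263 / 100
= 2.63

2.63


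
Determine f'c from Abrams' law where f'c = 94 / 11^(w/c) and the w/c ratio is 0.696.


f'c = 94 / 11^0.696
= 94 / 5.307
= 17.71 MPa

17.71


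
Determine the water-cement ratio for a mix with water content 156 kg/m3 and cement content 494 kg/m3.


w/c = water / cement
w/c = 156 / 494 = 0.316

0.316


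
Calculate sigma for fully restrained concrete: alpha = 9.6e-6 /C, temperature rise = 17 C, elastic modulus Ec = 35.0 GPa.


sigma = alpha * dT * Ec
= 9.6e-6 * 17 * 35.0 * 1000
= 5.712 MPa

5.712


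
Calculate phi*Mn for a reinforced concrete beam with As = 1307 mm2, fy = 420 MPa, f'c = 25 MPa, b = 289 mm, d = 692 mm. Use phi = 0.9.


a = As * fy / (0.85 * f'c * b)
= 1307 * 420 / (0.85 * 25 * 289)
= 89.3857 mm
Mn = As * fy * (d - a/2) / 10^6
= 355.3328 kN-m
phi*Mn = 0.9 * 355.3328 = 319.8 kN-m

319.8


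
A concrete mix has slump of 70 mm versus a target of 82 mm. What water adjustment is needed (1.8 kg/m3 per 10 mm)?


Difference = 82 - 70 = 12 mm
Water adjustment = 12 * 1.8 / 10 = 2.2 kg/m3

2.2


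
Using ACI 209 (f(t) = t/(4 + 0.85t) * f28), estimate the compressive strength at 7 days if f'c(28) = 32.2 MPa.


f(7) = 7 / (4 + 0.85 * 7) * 32.2
= 7 / 9.95 * 32.2
= 22.65 MPa

22.65


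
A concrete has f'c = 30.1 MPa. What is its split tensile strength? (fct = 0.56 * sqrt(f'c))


fct = 0.56 * sqrt(30.1)
= 0.56 * 5.486
= 3.072 MPa

3.072


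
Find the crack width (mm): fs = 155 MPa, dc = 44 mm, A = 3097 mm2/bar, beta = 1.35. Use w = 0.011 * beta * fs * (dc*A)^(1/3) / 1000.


w = 0.011 * beta * fs * (dc * A)^(1/3) / 1000
= 0.011 * 1.35 * 155 * (44 * 3097)^(1/3) / 1000
= 0.118 mm

0.118


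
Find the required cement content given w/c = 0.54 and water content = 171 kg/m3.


Cement = water / (w/c)
= 171 / 0.54
= 316.7 kg/m3

316.7


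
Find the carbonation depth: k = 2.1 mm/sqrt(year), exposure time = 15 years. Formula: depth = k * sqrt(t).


depth = k * sqrt(t)
= 2.1 * sqrt(15)
= 8.13 mm

8.13


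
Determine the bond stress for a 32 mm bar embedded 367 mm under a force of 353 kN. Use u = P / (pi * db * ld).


u = P / (pi * db * ld)
= 353 * 1000 / (pi * 32 * 367)
= 9.568 MPa

9.568


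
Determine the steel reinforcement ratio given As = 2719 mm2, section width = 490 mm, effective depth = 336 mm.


rho = As / (b * d)
= 2719 / (490 * 336)
= 0.0165

0.0165


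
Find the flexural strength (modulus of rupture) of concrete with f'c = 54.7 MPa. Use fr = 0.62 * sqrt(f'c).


fr = 0.62 * sqrt(54.7)
= 4.585 MPa

4.585
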